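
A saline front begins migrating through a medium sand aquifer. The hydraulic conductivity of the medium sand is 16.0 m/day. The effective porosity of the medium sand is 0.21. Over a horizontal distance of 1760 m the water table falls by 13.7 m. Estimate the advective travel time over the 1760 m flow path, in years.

8.12

Hydraulic gradient i = Δh / L = 13.7 / 1760 = 0.007784.
Darcy flux q = K · i = 16.00 × 0.007784 = 0.1245 m/day.
Seepage velocity v = q / n_e = 0.1245 / 0.21 = 0.5931 m/day.
Travel time t = L / v = 1760 / 0.5931 = 2968 days = 8.125 years.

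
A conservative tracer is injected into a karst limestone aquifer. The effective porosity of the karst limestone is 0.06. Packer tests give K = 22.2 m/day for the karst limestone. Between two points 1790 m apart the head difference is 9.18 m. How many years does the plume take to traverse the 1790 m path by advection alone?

2.58

Hydraulic gradient i = Δh / L = 9.18 / 1790 = 0.005128.
Darcy flux q = K · i = 22.20 × 0.005128 = 0.1139 m/day.
Seepage velocity v = q / n_e = 0.1139 / 0.06 = 1.898 m/day.
Travel time t = L / v = 1790 / 1.898 = 943.3 days = 2.583 years.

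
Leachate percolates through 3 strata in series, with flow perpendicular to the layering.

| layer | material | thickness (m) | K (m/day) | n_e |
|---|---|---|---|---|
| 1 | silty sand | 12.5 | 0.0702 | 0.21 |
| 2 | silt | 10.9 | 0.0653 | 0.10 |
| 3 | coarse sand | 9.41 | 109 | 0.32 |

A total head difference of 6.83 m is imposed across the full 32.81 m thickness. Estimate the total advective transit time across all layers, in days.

340

With flow normal to the layers, continuity requires the same specific discharge q through every layer.
Σ(b_i/K_i) = 12.5/0.0702 + 10.9/0.0653 + 9.41/109 = 345.1 d.
q = Δh / Σ(b_i/K_i) = 6.83 / 345.1 = 0.01979 m/day.
In each layer the seepage velocity is v_i = q/n_i, so the layer transit time is t_i = b_i·n_i / q:
  layer 1 (silty sand): t_1 = 12.5 × 0.21 / 0.01979 = 132.6 d
  layer 2 (silt): t_2 = 10.9 × 0.10 / 0.01979 = 55.07 d
  layer 3 (coarse sand): t_3 = 9.41 × 0.32 / 0.01979 = 152.1 d
Total t = Σ t_i = 339.8 days.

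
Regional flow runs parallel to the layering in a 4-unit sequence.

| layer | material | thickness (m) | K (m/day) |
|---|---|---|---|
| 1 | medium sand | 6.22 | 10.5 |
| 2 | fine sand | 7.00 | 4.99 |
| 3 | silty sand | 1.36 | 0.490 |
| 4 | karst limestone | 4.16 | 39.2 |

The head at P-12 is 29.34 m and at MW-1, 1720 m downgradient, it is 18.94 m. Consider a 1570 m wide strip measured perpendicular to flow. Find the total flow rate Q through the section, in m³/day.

2510

Flow is parallel to layering, so each bed carries its own Darcy discharge and the transmissivities add.
Σ(K_i·b_i) = 10.5×6.22 + 4.99×7.00 + 0.490×1.36 + 39.2×4.16 = 264.0 m²/day.
Hydraulic gradient i = (29.34 − 18.94) / 1720 = 10.4 / 1720 = 0.006047.
Q = Σ(K_i·b_i) · W · i = 264.0 × 1570 × 0.006047 = 2506 m³/day.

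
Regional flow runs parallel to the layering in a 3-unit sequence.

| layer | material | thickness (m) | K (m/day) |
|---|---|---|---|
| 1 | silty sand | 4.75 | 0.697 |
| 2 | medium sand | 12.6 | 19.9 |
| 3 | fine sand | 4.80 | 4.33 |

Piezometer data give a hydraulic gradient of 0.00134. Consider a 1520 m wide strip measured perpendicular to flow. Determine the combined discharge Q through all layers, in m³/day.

Flow is parallel to layering, so each bed carries its own Darcy discharge and the transmissivities add.
Σ(K_i·b_i) = 0.697×4.75 + 19.9×12.6 + 4.33×4.80 = 274.8 m²/day.
Hydraulic gradient i = 0.00134.
Q = Σ(K_i·b_i) · W · i = 274.8 × 1520 × 0.001340 = 559.8 m³/day.

560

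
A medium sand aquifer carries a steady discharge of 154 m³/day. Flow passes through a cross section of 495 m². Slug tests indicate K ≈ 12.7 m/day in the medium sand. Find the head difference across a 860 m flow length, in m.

21.1

From Q = K·A·i, i = Q / (K·A) = 154 / (12.70 × 495.0) = 0.02450.
Head loss Δh = i · L = 0.02450 × 860 = 21.07 m.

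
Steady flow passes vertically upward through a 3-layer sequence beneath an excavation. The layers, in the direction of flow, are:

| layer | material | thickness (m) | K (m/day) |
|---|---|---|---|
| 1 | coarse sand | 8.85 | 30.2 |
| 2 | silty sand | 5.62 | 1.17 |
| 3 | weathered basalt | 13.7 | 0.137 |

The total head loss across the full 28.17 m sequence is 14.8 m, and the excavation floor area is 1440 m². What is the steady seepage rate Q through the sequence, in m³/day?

203

Flow is perpendicular to layering, so the layers act in series and the equivalent K is the thickness-weighted harmonic mean.
Total thickness L = 8.85 + 5.62 + 13.7 = 28.17 m.
Σ(b_i/K_i) = 8.85/30.2 + 5.62/1.17 + 13.7/0.137 = 105.1 d.
K_eq = L / Σ(b_i/K_i) = 28.17 / 105.1 = 0.2680 m/day.
Q = K_eq · A · (Δh/L) = 0.2680 × 1440 × (14.8/28.17) = 202.8 m³/day.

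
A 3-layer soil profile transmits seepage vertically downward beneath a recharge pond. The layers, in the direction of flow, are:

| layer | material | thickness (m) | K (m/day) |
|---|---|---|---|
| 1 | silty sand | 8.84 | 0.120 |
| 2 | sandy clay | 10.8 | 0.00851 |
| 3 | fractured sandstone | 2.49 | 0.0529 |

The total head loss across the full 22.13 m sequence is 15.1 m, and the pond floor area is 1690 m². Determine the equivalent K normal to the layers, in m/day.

0.0159

Flow is perpendicular to layering, so the layers act in series and the equivalent K is the thickness-weighted harmonic mean.
Total thickness L = 8.84 + 10.8 + 2.49 = 22.13 m.
Σ(b_i/K_i) = 8.84/0.120 + 10.8/0.00851 + 2.49/0.0529 = 1390 d.
K_eq = L / Σ(b_i/K_i) = 22.13 / 1390 = 0.01592 m/day.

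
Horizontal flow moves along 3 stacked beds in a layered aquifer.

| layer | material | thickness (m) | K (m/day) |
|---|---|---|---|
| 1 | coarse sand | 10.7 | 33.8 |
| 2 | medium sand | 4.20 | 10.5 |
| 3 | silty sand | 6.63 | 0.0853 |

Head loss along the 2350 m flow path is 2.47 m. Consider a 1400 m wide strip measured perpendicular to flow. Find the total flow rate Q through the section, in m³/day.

Flow is parallel to layering, so each bed carries its own Darcy discharge and the transmissivities add.
Σ(K_i·b_i) = 33.8×10.7 + 10.5×4.20 + 0.0853×6.63 = 406.3 m²/day.
Hydraulic gradient i = Δh / L = 2.47 / 2350 = 0.001051.
Q = Σ(K_i·b_i) · W · i = 406.3 × 1400 × 0.001051 = 597.9 m³/day.

598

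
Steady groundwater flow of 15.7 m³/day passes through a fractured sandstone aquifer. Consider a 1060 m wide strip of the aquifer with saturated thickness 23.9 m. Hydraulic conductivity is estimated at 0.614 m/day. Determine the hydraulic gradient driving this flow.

0.00101

Cross-sectional area A = 1060 × 23.9 = 25334 m².
From Q = K·A·i, i = Q / (K·A) = 15.7 / (0.6140 × 25334) = 0.001009.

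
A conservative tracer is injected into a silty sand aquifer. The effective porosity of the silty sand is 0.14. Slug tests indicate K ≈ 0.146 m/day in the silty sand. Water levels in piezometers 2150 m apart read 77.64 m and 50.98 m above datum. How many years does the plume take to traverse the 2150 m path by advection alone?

455

Hydraulic gradient i = (77.64 − 50.98) / 2150 = 26.66 / 2150 = 0.01240.
Darcy flux q = K · i = 0.1460 × 0.01240 = 0.001810 m/day.
Seepage velocity v = q / n_e = 0.001810 / 0.14 = 0.01293 m/day.
Travel time t = L / v = 2150 / 0.01293 = 1.663e+05 days = 455.2 years.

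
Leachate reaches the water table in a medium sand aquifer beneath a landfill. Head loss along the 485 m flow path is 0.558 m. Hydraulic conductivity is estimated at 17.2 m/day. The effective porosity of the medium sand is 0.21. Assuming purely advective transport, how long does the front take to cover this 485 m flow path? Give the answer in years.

14.1

Hydraulic gradient i = Δh / L = 0.558 / 485 = 0.001151.
Darcy flux q = K · i = 17.20 × 0.001151 = 0.01979 m/day.
Seepage velocity v = q / n_e = 0.01979 / 0.21 = 0.09423 m/day.
Travel time t = L / v = 485 / 0.09423 = 5147 days = 14.09 years.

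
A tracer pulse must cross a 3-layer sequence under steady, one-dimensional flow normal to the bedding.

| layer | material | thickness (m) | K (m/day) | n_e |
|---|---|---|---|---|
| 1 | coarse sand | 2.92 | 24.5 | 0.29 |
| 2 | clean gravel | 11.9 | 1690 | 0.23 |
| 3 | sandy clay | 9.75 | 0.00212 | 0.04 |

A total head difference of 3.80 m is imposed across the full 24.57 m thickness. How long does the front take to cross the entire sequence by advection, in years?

With flow normal to the layers, continuity requires the same specific discharge q through every layer.
Σ(b_i/K_i) = 2.92/24.5 + 11.9/1690 + 9.75/0.00212 = 4599 d.
q = Δh / Σ(b_i/K_i) = 3.80 / 4599 = 0.0008262 m/day.
In each layer the seepage velocity is v_i = q/n_i, so the layer transit time is t_i = b_i·n_i / q:
  layer 1 (coarse sand): t_1 = 2.92 × 0.29 / 0.0008262 = 1025 d
  layer 2 (clean gravel): t_2 = 11.9 × 0.23 / 0.0008262 = 3313 d
  layer 3 (sandy clay): t_3 = 9.75 × 0.04 / 0.0008262 = 472.0 d
Total t = Σ t_i = 4810 days = 13.17 years.

13.2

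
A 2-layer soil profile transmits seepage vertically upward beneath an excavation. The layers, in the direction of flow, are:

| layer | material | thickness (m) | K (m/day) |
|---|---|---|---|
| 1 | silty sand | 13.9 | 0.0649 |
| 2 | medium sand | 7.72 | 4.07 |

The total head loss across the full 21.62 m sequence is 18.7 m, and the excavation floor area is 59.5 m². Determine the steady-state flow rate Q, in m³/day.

5.15

Flow is perpendicular to layering, so the layers act in series and the equivalent K is the thickness-weighted harmonic mean.
Total thickness L = 13.9 + 7.72 = 21.62 m.
Σ(b_i/K_i) = 13.9/0.0649 + 7.72/4.07 = 216.1 d.
K_eq = L / Σ(b_i/K_i) = 21.62 / 216.1 = 0.1001 m/day.
Q = K_eq · A · (Δh/L) = 0.1001 × 59.5 × (18.7/21.62) = 5.149 m³/day.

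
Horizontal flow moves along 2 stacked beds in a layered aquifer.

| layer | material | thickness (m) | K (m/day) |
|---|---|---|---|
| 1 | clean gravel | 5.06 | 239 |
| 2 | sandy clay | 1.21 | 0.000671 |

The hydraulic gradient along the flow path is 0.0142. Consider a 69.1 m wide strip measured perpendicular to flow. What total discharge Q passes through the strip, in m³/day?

Flow is parallel to layering, so each bed carries its own Darcy discharge and the transmissivities add.
Σ(K_i·b_i) = 239×5.06 + 0.000671×1.21 = 1209 m²/day.
Hydraulic gradient i = 0.0142.
Q = Σ(K_i·b_i) · W · i = 1209 × 69.1 × 0.01420 = 1187 m³/day.

1190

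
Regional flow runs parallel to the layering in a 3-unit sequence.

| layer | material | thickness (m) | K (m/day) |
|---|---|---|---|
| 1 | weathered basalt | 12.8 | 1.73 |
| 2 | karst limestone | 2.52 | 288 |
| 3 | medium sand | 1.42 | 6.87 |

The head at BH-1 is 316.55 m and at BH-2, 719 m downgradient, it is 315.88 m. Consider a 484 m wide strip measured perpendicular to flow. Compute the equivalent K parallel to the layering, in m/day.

Flow is parallel to layering, so each bed carries its own Darcy discharge and the transmissivities add.
Σ(K_i·b_i) = 1.73×12.8 + 288×2.52 + 6.87×1.42 = 757.7 m²/day.
Total thickness b = 16.74 m, so K_eq = Σ(K_i·b_i)/b = 45.26 m/day.

45.3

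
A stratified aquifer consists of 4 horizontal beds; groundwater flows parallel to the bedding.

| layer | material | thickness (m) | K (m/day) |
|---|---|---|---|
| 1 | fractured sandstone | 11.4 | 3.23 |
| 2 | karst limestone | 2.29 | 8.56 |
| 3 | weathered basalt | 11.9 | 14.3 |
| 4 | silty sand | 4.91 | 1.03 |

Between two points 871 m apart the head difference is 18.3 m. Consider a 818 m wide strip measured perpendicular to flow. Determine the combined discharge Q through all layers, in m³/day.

Flow is parallel to layering, so each bed carries its own Darcy discharge and the transmissivities add.
Σ(K_i·b_i) = 3.23×11.4 + 8.56×2.29 + 14.3×11.9 + 1.03×4.91 = 231.7 m²/day.
Hydraulic gradient i = Δh / L = 18.3 / 871 = 0.02101.
Q = Σ(K_i·b_i) · W · i = 231.7 × 818 × 0.02101 = 3981 m³/day.

3980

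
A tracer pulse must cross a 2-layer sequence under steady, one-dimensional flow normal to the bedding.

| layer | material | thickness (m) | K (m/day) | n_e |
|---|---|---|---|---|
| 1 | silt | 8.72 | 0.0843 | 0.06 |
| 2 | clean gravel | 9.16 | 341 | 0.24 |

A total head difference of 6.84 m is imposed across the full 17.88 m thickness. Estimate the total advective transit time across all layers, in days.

With flow normal to the layers, continuity requires the same specific discharge q through every layer.
Σ(b_i/K_i) = 8.72/0.0843 + 9.16/341 = 103.5 d.
q = Δh / Σ(b_i/K_i) = 6.84 / 103.5 = 0.06611 m/day.
In each layer the seepage velocity is v_i = q/n_i, so the layer transit time is t_i = b_i·n_i / q:
  layer 1 (silt): t_1 = 8.72 × 0.06 / 0.06611 = 7.914 d
  layer 2 (clean gravel): t_2 = 9.16 × 0.24 / 0.06611 = 33.25 d
Total t = Σ t_i = 41.17 days.

41.2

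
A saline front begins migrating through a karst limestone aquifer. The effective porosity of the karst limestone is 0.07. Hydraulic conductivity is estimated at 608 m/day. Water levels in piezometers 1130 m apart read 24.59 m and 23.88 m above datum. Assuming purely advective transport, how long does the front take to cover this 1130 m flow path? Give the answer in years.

Hydraulic gradient i = (24.59 − 23.88) / 1130 = 0.71 / 1130 = 0.0006283.
Darcy flux q = K · i = 608.0 × 0.0006283 = 0.3820 m/day.
Seepage velocity v = q / n_e = 0.3820 / 0.07 = 5.457 m/day.
Travel time t = L / v = 1130 / 5.457 = 207.1 days = 0.5669 years.

0.567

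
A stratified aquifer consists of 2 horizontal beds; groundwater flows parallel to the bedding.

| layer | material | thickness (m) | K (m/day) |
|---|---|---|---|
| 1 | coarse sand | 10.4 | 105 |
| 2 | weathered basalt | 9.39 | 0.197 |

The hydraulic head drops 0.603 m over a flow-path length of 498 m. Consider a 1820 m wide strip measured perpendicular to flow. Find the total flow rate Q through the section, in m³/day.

Flow is parallel to layering, so each bed carries its own Darcy discharge and the transmissivities add.
Σ(K_i·b_i) = 105×10.4 + 0.197×9.39 = 1094 m²/day.
Hydraulic gradient i = Δh / L = 0.603 / 498 = 0.001211.
Q = Σ(K_i·b_i) · W · i = 1094 × 1820 × 0.001211 = 2411 m³/day.

2410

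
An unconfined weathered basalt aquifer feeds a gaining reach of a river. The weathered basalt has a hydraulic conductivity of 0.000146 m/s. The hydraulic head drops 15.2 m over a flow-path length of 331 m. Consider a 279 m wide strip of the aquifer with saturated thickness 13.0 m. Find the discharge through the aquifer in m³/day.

2100

Convert K: 0.000146 m/s × 86400 = 12.61 m/day.
Cross-sectional area A = 279 × 13.0 = 3627 m².
Hydraulic gradient i = Δh / L = 15.2 / 331 = 0.04592.
Darcy's law: Q = K · A · i = 12.61 × 3627 × 0.04592 = 2101 m³/day.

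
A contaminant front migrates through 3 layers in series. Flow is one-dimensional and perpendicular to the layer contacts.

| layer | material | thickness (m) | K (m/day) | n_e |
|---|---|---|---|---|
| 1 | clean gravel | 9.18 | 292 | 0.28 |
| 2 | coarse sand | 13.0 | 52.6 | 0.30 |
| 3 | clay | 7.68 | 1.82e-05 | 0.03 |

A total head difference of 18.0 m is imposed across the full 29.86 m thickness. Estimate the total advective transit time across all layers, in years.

With flow normal to the layers, continuity requires the same specific discharge q through every layer.
Σ(b_i/K_i) = 9.18/292 + 13.0/52.6 + 7.68/1.82e-05 = 4.220e+05 d.
q = Δh / Σ(b_i/K_i) = 18.0 / 4.220e+05 = 4.266e-05 m/day.
In each layer the seepage velocity is v_i = q/n_i, so the layer transit time is t_i = b_i·n_i / q:
  layer 1 (clean gravel): t_1 = 9.18 × 0.28 / 4.266e-05 = 60259 d
  layer 2 (coarse sand): t_2 = 13.0 × 0.30 / 4.266e-05 = 91429 d
  layer 3 (clay): t_3 = 7.68 × 0.03 / 4.266e-05 = 5401 d
Total t = Σ t_i = 1.571e+05 days = 430.1 years.

430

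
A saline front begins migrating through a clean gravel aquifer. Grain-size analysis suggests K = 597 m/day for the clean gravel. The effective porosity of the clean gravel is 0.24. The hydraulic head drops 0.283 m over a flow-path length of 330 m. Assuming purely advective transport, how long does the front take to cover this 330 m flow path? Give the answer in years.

Hydraulic gradient i = Δh / L = 0.283 / 330 = 0.0008576.
Darcy flux q = K · i = 597.0 × 0.0008576 = 0.5120 m/day.
Seepage velocity v = q / n_e = 0.5120 / 0.24 = 2.133 m/day.
Travel time t = L / v = 330 / 2.133 = 154.7 days = 0.4235 years.

0.424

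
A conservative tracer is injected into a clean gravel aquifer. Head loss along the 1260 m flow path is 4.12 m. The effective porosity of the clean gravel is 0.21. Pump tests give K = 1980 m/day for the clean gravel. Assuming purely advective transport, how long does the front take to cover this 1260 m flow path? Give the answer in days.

40.9

Hydraulic gradient i = Δh / L = 4.12 / 1260 = 0.003270.
Darcy flux q = K · i = 1980 × 0.003270 = 6.474 m/day.
Seepage velocity v = q / n_e = 6.474 / 0.21 = 30.83 m/day.
Travel time t = L / v = 1260 / 30.83 = 40.87 days.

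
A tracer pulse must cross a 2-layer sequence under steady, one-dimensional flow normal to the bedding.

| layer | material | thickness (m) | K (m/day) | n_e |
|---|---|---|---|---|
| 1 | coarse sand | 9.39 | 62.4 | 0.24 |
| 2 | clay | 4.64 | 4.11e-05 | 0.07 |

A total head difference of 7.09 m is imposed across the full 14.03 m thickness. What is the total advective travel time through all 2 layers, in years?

112

With flow normal to the layers, continuity requires the same specific discharge q through every layer.
Σ(b_i/K_i) = 9.39/62.4 + 4.64/4.11e-05 = 1.129e+05 d.
q = Δh / Σ(b_i/K_i) = 7.09 / 1.129e+05 = 6.280e-05 m/day.
In each layer the seepage velocity is v_i = q/n_i, so the layer transit time is t_i = b_i·n_i / q:
  layer 1 (coarse sand): t_1 = 9.39 × 0.24 / 6.280e-05 = 35885 d
  layer 2 (clay): t_2 = 4.64 × 0.07 / 6.280e-05 = 5172 d
Total t = Σ t_i = 41056 days = 112.4 years.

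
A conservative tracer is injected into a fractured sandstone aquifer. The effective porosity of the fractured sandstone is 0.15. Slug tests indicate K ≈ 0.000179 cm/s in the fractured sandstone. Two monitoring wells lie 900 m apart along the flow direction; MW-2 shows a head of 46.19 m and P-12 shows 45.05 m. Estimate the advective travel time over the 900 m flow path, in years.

Convert K: 0.000179 cm/s × 864 = 0.1547 m/day.
Hydraulic gradient i = (46.19 − 45.05) / 900 = 1.14 / 900 = 0.001267.
Darcy flux q = K · i = 0.1547 × 0.001267 = 0.0001959 m/day.
Seepage velocity v = q / n_e = 0.0001959 / 0.15 = 0.001306 m/day.
Travel time t = L / v = 900 / 0.001306 = 6.891e+05 days = 1887 years.

1890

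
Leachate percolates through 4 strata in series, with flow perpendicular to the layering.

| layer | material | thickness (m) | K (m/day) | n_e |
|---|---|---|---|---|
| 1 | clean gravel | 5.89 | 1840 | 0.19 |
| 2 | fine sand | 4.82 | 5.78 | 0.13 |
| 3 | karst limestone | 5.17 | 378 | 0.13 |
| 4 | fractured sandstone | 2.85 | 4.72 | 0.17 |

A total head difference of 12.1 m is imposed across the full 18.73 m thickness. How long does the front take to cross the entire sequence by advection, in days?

0.349

With flow normal to the layers, continuity requires the same specific discharge q through every layer.
Σ(b_i/K_i) = 5.89/1840 + 4.82/5.78 + 5.17/378 + 2.85/4.72 = 1.455 d.
q = Δh / Σ(b_i/K_i) = 12.1 / 1.455 = 8.318 m/day.
In each layer the seepage velocity is v_i = q/n_i, so the layer transit time is t_i = b_i·n_i / q:
  layer 1 (clean gravel): t_1 = 5.89 × 0.19 / 8.318 = 0.1345 d
  layer 2 (fine sand): t_2 = 4.82 × 0.13 / 8.318 = 0.07533 d
  layer 3 (karst limestone): t_3 = 5.17 × 0.13 / 8.318 = 0.08080 d
  layer 4 (fractured sandstone): t_4 = 2.85 × 0.17 / 8.318 = 0.05824 d
Total t = Σ t_i = 0.3489 days.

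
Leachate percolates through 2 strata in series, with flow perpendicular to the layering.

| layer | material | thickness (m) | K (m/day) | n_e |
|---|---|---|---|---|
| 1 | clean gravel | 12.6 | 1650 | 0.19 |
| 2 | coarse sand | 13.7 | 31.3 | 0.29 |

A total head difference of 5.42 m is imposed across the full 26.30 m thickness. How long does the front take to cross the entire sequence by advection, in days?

0.523

With flow normal to the layers, continuity requires the same specific discharge q through every layer.
Σ(b_i/K_i) = 12.6/1650 + 13.7/31.3 = 0.4453 d.
q = Δh / Σ(b_i/K_i) = 5.42 / 0.4453 = 12.17 m/day.
In each layer the seepage velocity is v_i = q/n_i, so the layer transit time is t_i = b_i·n_i / q:
  layer 1 (clean gravel): t_1 = 12.6 × 0.19 / 12.17 = 0.1967 d
  layer 2 (coarse sand): t_2 = 13.7 × 0.29 / 12.17 = 0.3264 d
Total t = Σ t_i = 0.5231 days.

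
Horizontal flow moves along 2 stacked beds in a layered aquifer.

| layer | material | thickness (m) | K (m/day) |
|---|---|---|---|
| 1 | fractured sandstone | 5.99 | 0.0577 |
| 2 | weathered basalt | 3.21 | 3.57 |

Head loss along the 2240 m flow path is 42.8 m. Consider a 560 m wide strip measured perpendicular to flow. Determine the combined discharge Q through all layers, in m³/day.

126

Flow is parallel to layering, so each bed carries its own Darcy discharge and the transmissivities add.
Σ(K_i·b_i) = 0.0577×5.99 + 3.57×3.21 = 11.81 m²/day.
Hydraulic gradient i = Δh / L = 42.8 / 2240 = 0.01911.
Q = Σ(K_i·b_i) · W · i = 11.81 × 560 × 0.01911 = 126.3 m³/day.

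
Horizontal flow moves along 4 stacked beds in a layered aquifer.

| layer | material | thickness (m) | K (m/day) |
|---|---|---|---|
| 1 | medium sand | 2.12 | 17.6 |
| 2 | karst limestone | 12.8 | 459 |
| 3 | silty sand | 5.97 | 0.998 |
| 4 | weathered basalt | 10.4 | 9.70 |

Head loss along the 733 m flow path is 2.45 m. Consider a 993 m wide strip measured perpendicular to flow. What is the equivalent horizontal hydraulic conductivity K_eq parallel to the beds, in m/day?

Flow is parallel to layering, so each bed carries its own Darcy discharge and the transmissivities add.
Σ(K_i·b_i) = 17.6×2.12 + 459×12.8 + 0.998×5.97 + 9.70×10.4 = 6019 m²/day.
Total thickness b = 31.29 m, so K_eq = Σ(K_i·b_i)/b = 192.4 m/day.

192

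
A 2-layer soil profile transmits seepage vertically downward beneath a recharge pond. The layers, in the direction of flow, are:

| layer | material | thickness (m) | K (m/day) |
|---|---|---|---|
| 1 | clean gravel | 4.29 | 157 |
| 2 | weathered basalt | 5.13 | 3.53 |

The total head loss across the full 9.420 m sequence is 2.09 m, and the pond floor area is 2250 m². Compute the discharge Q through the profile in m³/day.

3180

Flow is perpendicular to layering, so the layers act in series and the equivalent K is the thickness-weighted harmonic mean.
Total thickness L = 4.29 + 5.13 = 9.420 m.
Σ(b_i/K_i) = 4.29/157 + 5.13/3.53 = 1.481 d.
K_eq = L / Σ(b_i/K_i) = 9.420 / 1.481 = 6.362 m/day.
Q = K_eq · A · (Δh/L) = 6.362 × 2250 × (2.09/9.420) = 3176 m³/day.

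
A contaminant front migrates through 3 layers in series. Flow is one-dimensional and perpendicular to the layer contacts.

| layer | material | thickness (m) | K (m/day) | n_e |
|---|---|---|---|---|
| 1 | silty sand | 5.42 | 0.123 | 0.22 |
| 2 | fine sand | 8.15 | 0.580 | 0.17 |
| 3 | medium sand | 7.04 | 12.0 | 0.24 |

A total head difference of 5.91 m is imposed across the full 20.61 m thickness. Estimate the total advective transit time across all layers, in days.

42.4

With flow normal to the layers, continuity requires the same specific discharge q through every layer.
Σ(b_i/K_i) = 5.42/0.123 + 8.15/0.580 + 7.04/12.0 = 58.70 d.
q = Δh / Σ(b_i/K_i) = 5.91 / 58.70 = 0.1007 m/day.
In each layer the seepage velocity is v_i = q/n_i, so the layer transit time is t_i = b_i·n_i / q:
  layer 1 (silty sand): t_1 = 5.42 × 0.22 / 0.1007 = 11.84 d
  layer 2 (fine sand): t_2 = 8.15 × 0.17 / 0.1007 = 13.76 d
  layer 3 (medium sand): t_3 = 7.04 × 0.24 / 0.1007 = 16.78 d
Total t = Σ t_i = 42.39 days.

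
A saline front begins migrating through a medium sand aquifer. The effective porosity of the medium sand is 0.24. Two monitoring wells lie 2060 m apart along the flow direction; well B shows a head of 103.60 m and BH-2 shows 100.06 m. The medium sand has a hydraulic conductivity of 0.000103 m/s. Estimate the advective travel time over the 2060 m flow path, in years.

88.5

Convert K: 0.000103 m/s × 86400 = 8.899 m/day.
Hydraulic gradient i = (103.60 − 100.06) / 2060 = 3.54 / 2060 = 0.001718.
Darcy flux q = K · i = 8.899 × 0.001718 = 0.01529 m/day.
Seepage velocity v = q / n_e = 0.01529 / 0.24 = 0.06372 m/day.
Travel time t = L / v = 2060 / 0.06372 = 32329 days = 88.51 years.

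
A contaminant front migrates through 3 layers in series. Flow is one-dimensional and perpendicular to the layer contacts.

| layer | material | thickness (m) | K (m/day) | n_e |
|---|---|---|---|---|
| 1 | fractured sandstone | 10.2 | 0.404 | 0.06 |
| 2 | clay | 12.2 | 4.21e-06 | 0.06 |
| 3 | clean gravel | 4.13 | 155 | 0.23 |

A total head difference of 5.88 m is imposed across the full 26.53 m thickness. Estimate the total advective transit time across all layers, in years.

3100

With flow normal to the layers, continuity requires the same specific discharge q through every layer.
Σ(b_i/K_i) = 10.2/0.404 + 12.2/4.21e-06 + 4.13/155 = 2.898e+06 d.
q = Δh / Σ(b_i/K_i) = 5.88 / 2.898e+06 = 2.029e-06 m/day.
In each layer the seepage velocity is v_i = q/n_i, so the layer transit time is t_i = b_i·n_i / q:
  layer 1 (fractured sandstone): t_1 = 10.2 × 0.06 / 2.029e-06 = 3.016e+05 d
  layer 2 (clay): t_2 = 12.2 × 0.06 / 2.029e-06 = 3.608e+05 d
  layer 3 (clean gravel): t_3 = 4.13 × 0.23 / 2.029e-06 = 4.681e+05 d
Total t = Σ t_i = 1.131e+06 days = 3095 years.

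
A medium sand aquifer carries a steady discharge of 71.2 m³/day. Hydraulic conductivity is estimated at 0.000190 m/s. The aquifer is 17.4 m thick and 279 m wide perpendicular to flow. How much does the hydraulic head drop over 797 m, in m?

0.712

Convert K: 0.000190 m/s × 86400 = 16.42 m/day.
Cross-sectional area A = 279 × 17.4 = 4855 m².
From Q = K·A·i, i = Q / (K·A) = 71.2 / (16.42 × 4855) = 0.0008934.
Head loss Δh = i · L = 0.0008934 × 797 = 0.7121 m.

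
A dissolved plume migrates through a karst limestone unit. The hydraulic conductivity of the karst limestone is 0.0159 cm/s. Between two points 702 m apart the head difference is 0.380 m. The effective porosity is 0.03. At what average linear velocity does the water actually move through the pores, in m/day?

0.248

Convert K: 0.0159 cm/s × 864 = 13.74 m/day.
Hydraulic gradient i = Δh / L = 0.380 / 702 = 0.0005413.
Darcy flux q = K · i = 13.74 × 0.0005413 = 0.007436 m/day.
Seepage velocity v = q / n_e = 0.007436 / 0.03 = 0.2479 m/day.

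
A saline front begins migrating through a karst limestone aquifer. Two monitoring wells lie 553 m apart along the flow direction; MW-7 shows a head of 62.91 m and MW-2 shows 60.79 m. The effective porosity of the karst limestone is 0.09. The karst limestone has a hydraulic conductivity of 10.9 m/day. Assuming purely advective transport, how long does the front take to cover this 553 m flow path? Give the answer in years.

3.26

Hydraulic gradient i = (62.91 − 60.79) / 553 = 2.12 / 553 = 0.003834.
Darcy flux q = K · i = 10.90 × 0.003834 = 0.04179 m/day.
Seepage velocity v = q / n_e = 0.04179 / 0.09 = 0.4643 m/day.
Travel time t = L / v = 553 / 0.4643 = 1191 days = 3.261 years.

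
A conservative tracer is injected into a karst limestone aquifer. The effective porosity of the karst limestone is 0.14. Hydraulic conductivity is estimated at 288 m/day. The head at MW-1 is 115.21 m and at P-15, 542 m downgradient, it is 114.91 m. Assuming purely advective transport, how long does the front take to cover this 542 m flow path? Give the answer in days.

Hydraulic gradient i = (115.21 − 114.91) / 542 = 0.3 / 542 = 0.0005535.
Darcy flux q = K · i = 288.0 × 0.0005535 = 0.1594 m/day.
Seepage velocity v = q / n_e = 0.1594 / 0.14 = 1.139 m/day.
Travel time t = L / v = 542 / 1.139 = 476.0 days.

476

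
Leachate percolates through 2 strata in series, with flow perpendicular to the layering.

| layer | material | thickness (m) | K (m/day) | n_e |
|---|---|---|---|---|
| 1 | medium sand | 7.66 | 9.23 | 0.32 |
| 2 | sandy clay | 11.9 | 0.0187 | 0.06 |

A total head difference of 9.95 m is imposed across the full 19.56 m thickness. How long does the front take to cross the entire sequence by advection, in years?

With flow normal to the layers, continuity requires the same specific discharge q through every layer.
Σ(b_i/K_i) = 7.66/9.23 + 11.9/0.0187 = 637.2 d.
q = Δh / Σ(b_i/K_i) = 9.95 / 637.2 = 0.01562 m/day.
In each layer the seepage velocity is v_i = q/n_i, so the layer transit time is t_i = b_i·n_i / q:
  layer 1 (medium sand): t_1 = 7.66 × 0.32 / 0.01562 = 157.0 d
  layer 2 (sandy clay): t_2 = 11.9 × 0.06 / 0.01562 = 45.72 d
Total t = Σ t_i = 202.7 days = 0.5550 years.

0.555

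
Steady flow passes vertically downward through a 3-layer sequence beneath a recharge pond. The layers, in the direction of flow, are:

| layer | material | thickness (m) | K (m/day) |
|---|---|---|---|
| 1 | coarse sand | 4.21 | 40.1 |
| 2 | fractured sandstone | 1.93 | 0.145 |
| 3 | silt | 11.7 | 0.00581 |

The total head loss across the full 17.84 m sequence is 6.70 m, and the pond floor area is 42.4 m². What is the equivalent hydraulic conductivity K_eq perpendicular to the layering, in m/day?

0.00880

Flow is perpendicular to layering, so the layers act in series and the equivalent K is the thickness-weighted harmonic mean.
Total thickness L = 4.21 + 1.93 + 11.7 = 17.84 m.
Σ(b_i/K_i) = 4.21/40.1 + 1.93/0.145 + 11.7/0.00581 = 2027 d.
K_eq = L / Σ(b_i/K_i) = 17.84 / 2027 = 0.008800 m/day.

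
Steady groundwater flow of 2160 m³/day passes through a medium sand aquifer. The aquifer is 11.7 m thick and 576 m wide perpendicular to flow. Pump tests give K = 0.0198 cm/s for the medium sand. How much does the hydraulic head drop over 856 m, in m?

Convert K: 0.0198 cm/s × 864 = 17.11 m/day.
Cross-sectional area A = 576 × 11.7 = 6739 m².
From Q = K·A·i, i = Q / (K·A) = 2160 / (17.11 × 6739) = 0.01874.
Head loss Δh = i · L = 0.01874 × 856 = 16.04 m.

16.0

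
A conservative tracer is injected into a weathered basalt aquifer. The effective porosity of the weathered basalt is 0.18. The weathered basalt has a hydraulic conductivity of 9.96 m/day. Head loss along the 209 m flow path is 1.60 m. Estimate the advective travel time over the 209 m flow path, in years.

Hydraulic gradient i = Δh / L = 1.60 / 209 = 0.007656.
Darcy flux q = K · i = 9.960 × 0.007656 = 0.07625 m/day.
Seepage velocity v = q / n_e = 0.07625 / 0.18 = 0.4236 m/day.
Travel time t = L / v = 209 / 0.4236 = 493.4 days = 1.351 years.

1.35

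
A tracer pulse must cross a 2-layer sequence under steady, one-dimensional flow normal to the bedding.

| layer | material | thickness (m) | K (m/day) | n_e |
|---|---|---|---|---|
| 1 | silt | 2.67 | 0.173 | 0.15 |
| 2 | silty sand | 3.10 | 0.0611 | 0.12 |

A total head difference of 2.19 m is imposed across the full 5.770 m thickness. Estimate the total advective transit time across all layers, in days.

23.3

With flow normal to the layers, continuity requires the same specific discharge q through every layer.
Σ(b_i/K_i) = 2.67/0.173 + 3.10/0.0611 = 66.17 d.
q = Δh / Σ(b_i/K_i) = 2.19 / 66.17 = 0.03310 m/day.
In each layer the seepage velocity is v_i = q/n_i, so the layer transit time is t_i = b_i·n_i / q:
  layer 1 (silt): t_1 = 2.67 × 0.15 / 0.03310 = 12.10 d
  layer 2 (silty sand): t_2 = 3.10 × 0.12 / 0.03310 = 11.24 d
Total t = Σ t_i = 23.34 days.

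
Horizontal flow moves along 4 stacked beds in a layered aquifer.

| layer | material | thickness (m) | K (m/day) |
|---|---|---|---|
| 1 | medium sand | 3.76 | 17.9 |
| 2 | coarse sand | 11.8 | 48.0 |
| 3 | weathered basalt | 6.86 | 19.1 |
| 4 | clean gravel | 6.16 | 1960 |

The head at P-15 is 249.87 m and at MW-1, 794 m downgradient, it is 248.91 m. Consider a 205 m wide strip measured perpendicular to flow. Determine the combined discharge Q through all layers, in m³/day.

Flow is parallel to layering, so each bed carries its own Darcy discharge and the transmissivities add.
Σ(K_i·b_i) = 17.9×3.76 + 48.0×11.8 + 19.1×6.86 + 1960×6.16 = 12838 m²/day.
Hydraulic gradient i = (249.87 − 248.91) / 794 = 0.96 / 794 = 0.001209.
Q = Σ(K_i·b_i) · W · i = 12838 × 205 × 0.001209 = 3182 m³/day.

3180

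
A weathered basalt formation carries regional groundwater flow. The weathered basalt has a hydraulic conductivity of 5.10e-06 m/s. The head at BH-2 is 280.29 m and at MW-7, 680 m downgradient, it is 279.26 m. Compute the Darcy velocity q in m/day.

Convert K: 5.10e-06 m/s × 86400 = 0.4406 m/day.
Hydraulic gradient i = (280.29 − 279.26) / 680 = 1.03 / 680 = 0.001515.
Specific discharge q = K · i = 0.4406 × 0.001515 = 0.0006674 m/day.

0.000667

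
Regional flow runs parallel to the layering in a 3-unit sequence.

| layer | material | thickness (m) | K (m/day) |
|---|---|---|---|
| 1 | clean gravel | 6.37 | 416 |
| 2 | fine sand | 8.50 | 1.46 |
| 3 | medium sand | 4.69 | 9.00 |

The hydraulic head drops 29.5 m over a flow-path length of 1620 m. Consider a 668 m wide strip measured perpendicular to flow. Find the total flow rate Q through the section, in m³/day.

32900

Flow is parallel to layering, so each bed carries its own Darcy discharge and the transmissivities add.
Σ(K_i·b_i) = 416×6.37 + 1.46×8.50 + 9.00×4.69 = 2705 m²/day.
Hydraulic gradient i = Δh / L = 29.5 / 1620 = 0.01821.
Q = Σ(K_i·b_i) · W · i = 2705 × 668 × 0.01821 = 32899 m³/day.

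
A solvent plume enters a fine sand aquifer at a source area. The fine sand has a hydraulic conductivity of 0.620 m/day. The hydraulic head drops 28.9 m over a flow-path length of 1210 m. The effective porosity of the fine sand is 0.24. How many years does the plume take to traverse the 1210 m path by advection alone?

53.7

Hydraulic gradient i = Δh / L = 28.9 / 1210 = 0.02388.
Darcy flux q = K · i = 0.6200 × 0.02388 = 0.01481 m/day.
Seepage velocity v = q / n_e = 0.01481 / 0.24 = 0.06170 m/day.
Travel time t = L / v = 1210 / 0.06170 = 19611 days = 53.69 years.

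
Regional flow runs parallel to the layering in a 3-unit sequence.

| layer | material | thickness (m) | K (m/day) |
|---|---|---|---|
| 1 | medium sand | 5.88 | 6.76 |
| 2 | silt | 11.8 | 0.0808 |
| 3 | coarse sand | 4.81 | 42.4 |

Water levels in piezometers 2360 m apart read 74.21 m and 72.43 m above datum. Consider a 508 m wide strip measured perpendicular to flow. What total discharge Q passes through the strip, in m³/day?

Flow is parallel to layering, so each bed carries its own Darcy discharge and the transmissivities add.
Σ(K_i·b_i) = 6.76×5.88 + 0.0808×11.8 + 42.4×4.81 = 244.6 m²/day.
Hydraulic gradient i = (74.21 − 72.43) / 2360 = 1.78 / 2360 = 0.0007542.
Q = Σ(K_i·b_i) · W · i = 244.6 × 508 × 0.0007542 = 93.74 m³/day.

93.7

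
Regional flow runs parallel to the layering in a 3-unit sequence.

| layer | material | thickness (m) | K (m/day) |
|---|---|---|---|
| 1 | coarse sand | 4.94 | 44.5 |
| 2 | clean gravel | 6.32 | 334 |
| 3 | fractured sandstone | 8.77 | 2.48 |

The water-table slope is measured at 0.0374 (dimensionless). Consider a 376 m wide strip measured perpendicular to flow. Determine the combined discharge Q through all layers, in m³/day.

Flow is parallel to layering, so each bed carries its own Darcy discharge and the transmissivities add.
Σ(K_i·b_i) = 44.5×4.94 + 334×6.32 + 2.48×8.77 = 2352 m²/day.
Hydraulic gradient i = 0.0374.
Q = Σ(K_i·b_i) · W · i = 2352 × 376 × 0.03740 = 33081 m³/day.

33100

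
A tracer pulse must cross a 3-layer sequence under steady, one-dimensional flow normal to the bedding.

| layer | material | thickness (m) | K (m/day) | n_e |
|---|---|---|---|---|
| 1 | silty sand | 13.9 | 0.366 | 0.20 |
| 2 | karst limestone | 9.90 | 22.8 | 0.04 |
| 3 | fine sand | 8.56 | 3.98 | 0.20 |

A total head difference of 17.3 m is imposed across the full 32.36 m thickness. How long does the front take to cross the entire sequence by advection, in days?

With flow normal to the layers, continuity requires the same specific discharge q through every layer.
Σ(b_i/K_i) = 13.9/0.366 + 9.90/22.8 + 8.56/3.98 = 40.56 d.
q = Δh / Σ(b_i/K_i) = 17.3 / 40.56 = 0.4265 m/day.
In each layer the seepage velocity is v_i = q/n_i, so the layer transit time is t_i = b_i·n_i / q:
  layer 1 (silty sand): t_1 = 13.9 × 0.20 / 0.4265 = 6.518 d
  layer 2 (karst limestone): t_2 = 9.90 × 0.04 / 0.4265 = 0.9285 d
  layer 3 (fine sand): t_3 = 8.56 × 0.20 / 0.4265 = 4.014 d
Total t = Σ t_i = 11.46 days.

11.5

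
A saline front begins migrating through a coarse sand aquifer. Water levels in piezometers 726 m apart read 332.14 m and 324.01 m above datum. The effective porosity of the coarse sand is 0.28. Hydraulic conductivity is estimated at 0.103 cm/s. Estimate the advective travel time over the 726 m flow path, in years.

Convert K: 0.103 cm/s × 864 = 88.99 m/day.
Hydraulic gradient i = (332.14 − 324.01) / 726 = 8.13 / 726 = 0.01120.
Darcy flux q = K · i = 88.99 × 0.01120 = 0.9966 m/day.
Seepage velocity v = q / n_e = 0.9966 / 0.28 = 3.559 m/day.
Travel time t = L / v = 726 / 3.559 = 204.0 days = 0.5585 years.

0.558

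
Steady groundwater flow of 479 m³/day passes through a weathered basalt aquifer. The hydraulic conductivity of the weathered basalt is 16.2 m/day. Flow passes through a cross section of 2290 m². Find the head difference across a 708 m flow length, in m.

9.14

From Q = K·A·i, i = Q / (K·A) = 479 / (16.20 × 2290) = 0.01291.
Head loss Δh = i · L = 0.01291 × 708 = 9.142 m.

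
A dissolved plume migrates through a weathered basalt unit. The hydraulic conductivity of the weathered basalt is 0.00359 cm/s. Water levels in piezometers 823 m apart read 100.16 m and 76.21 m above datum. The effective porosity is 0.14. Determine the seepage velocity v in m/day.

0.645

Convert K: 0.00359 cm/s × 864 = 3.102 m/day.
Hydraulic gradient i = (100.16 − 76.21) / 823 = 23.95 / 823 = 0.02910.
Darcy flux q = K · i = 3.102 × 0.02910 = 0.09026 m/day.
Seepage velocity v = q / n_e = 0.09026 / 0.14 = 0.6447 m/day.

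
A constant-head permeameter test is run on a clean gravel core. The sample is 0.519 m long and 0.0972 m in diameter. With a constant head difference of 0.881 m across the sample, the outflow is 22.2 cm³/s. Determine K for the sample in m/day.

Cross-sectional area A = π·(d/2)² = π × (0.0972/2)² = 0.007420 m².
Convert discharge: 22.2 cm³/s = 2.220e-05 m³/s.
Darcy's law rearranged: K = Q·L / (A·Δh) = 2.220e-05 × 0.519 / (0.007420 × 0.881) = 0.001762 m/s = 152.3 m/day.

152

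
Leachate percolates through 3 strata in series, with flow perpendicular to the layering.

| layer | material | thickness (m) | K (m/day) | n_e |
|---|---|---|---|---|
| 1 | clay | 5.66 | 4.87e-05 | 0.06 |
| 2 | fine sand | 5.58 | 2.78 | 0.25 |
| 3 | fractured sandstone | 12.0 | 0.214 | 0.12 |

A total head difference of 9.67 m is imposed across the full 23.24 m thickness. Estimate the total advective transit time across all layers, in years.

With flow normal to the layers, continuity requires the same specific discharge q through every layer.
Σ(b_i/K_i) = 5.66/4.87e-05 + 5.58/2.78 + 12.0/0.214 = 1.163e+05 d.
q = Δh / Σ(b_i/K_i) = 9.67 / 1.163e+05 = 8.316e-05 m/day.
In each layer the seepage velocity is v_i = q/n_i, so the layer transit time is t_i = b_i·n_i / q:
  layer 1 (clay): t_1 = 5.66 × 0.06 / 8.316e-05 = 4084 d
  layer 2 (fine sand): t_2 = 5.58 × 0.25 / 8.316e-05 = 16775 d
  layer 3 (fractured sandstone): t_3 = 12.0 × 0.12 / 8.316e-05 = 17316 d
Total t = Σ t_i = 38174 days = 104.5 years.

105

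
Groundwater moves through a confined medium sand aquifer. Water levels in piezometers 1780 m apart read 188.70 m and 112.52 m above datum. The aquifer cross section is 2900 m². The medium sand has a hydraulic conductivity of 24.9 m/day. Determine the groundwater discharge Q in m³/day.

Hydraulic gradient i = (188.70 − 112.52) / 1780 = 76.18 / 1780 = 0.04280.
Darcy's law: Q = K · A · i = 24.90 × 2900 × 0.04280 = 3090 m³/day.

3090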